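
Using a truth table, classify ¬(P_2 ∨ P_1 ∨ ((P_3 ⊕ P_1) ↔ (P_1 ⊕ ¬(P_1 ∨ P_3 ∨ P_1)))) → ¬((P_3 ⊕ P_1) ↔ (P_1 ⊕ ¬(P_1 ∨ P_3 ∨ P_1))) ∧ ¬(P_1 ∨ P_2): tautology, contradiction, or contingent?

P_1 | P_2 | P_3 | φ
--- | --- | --- | -
 T  |  T  |  T  | T
 T  |  T  |  F  | T
 T  |  F  |  T  | T
 T  |  F  |  F  | T
 F  |  T  |  T  | T
 F  |  T  |  F  | T
 F  |  F  |  T  | T
 F  |  F  |  F  | T
Every row is T, so the formula is a tautology.

tautology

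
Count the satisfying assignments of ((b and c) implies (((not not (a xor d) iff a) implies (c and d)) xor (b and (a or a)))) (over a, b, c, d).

14

a  b  c  d  |  (b and c)  (a xor d)  not (a xor d)  not not (a xor d)  (not not (a xor d) iff a)  (c and d)  (a or a)  (b and (a or a))  φ
T  T  T  T  |      T          F            T                F                      F                  T         T             T          F
T  T  T  F  |      T          T            F                T                      T                  F         T             T          T
T  T  F  T  |      F          F            T                F                      F                  F         T             T          T
T  T  F  F  |      F          T            F                T                      T                  F         T             T          T
T  F  T  T  |      F          F            T                F                      F                  T         T             F          T
T  F  T  F  |      F          T            F                T                      T                  F         T             F          T
T  F  F  T  |      F          F            T                F                      F                  F         T             F          T
T  F  F  F  |      F          T            F                T                      T                  F         T             F          T
F  T  T  T  |      T          T            F                T                      F                  T         F             F          T
F  T  T  F  |      T          F            T                F                      T                  F         F             F          F
F  T  F  T  |      F          T            F                T                      F                  F         F             F          T
F  T  F  F  |      F          F            T                F                      T                  F         F             F          T
F  F  T  T  |      F          T            F                T                      F                  T         F             F          T
F  F  T  F  |      F          F            T                F                      T                  F         F             F          T
F  F  F  T  |      F          T            F                T                      F                  F         F             F          T
F  F  F  F  |      F          F            T                F                      T                  F         F             F          T
The formula is true on 14 of the 16 rows.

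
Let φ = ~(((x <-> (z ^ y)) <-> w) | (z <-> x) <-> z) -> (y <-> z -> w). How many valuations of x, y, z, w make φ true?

11

x | y | z | w || (z ^ y) | (x <-> (z ^ y)) | ((x <-> (z ^ y)) <-> w) | (z <-> x) | (z -> w) | (y <-> (z -> w)) | φ
F | F | F | F ||    F    |        T        |            F            |     T     |    T     |        F         | F
F | F | F | T ||    F    |        T        |            T            |     T     |    T     |        F         | F
F | F | T | F ||    T    |        F        |            T            |     F     |    F     |        T         | T
F | F | T | T ||    T    |        F        |            F            |     F     |    T     |        F         | F
F | T | F | F ||    T    |        F        |            T            |     T     |    T     |        T         | T
F | T | F | T ||    T    |        F        |            F            |     T     |    T     |        T         | T
F | T | T | F ||    F    |        T        |            F            |     F     |    F     |        F         | F
F | T | T | T ||    F    |        T        |            T            |     F     |    T     |        T         | T
T | F | F | F ||    F    |        F        |            T            |     F     |    T     |        F         | F
T | F | F | T ||    F    |        F        |            F            |     F     |    T     |        F         | T
T | F | T | F ||    T    |        T        |            F            |     T     |    F     |        T         | T
T | F | T | T ||    T    |        T        |            T            |     T     |    T     |        F         | T
T | T | F | F ||    T    |        T        |            F            |     F     |    T     |        T         | T
T | T | F | T ||    T    |        T        |            T            |     F     |    T     |        T         | T
T | T | T | F ||    F    |        F        |            T            |     T     |    F     |        F         | T
T | T | T | T ||    F    |        F        |            F            |     T     |    T     |        T         | T
The formula is true on 11 of the 16 rows.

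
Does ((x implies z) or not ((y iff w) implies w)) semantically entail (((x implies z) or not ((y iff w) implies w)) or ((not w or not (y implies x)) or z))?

x | y | z | w | φ | ψ
- | - | - | - | - | -
F | F | F | F | T | T
F | F | F | T | T | T
F | F | T | F | T | T
F | F | T | T | T | T
F | T | F | F | T | T
F | T | F | T | T | T
F | T | T | F | T | T
F | T | T | T | T | T
T | F | F | F | T | T
T | F | F | T | F | F
T | F | T | F | T | T
T | F | T | T | T | T
T | T | F | F | F | T
T | T | F | T | F | F
T | T | T | F | T | T
T | T | T | T | T | T
In every row where φ is true, ψ is also true, so φ ⊨ ψ.

yes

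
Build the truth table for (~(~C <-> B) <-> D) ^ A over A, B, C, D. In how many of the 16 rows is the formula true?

8

A | B | C | D || ((~(~C <-> B) <-> D) ^ A)
F | F | F | F ||             F            
F | F | F | T ||             T            
F | F | T | F ||             T            
F | F | T | T ||             F            
F | T | F | F ||             T            
F | T | F | T ||             F            
F | T | T | F ||             F            
F | T | T | T ||             T            
T | F | F | F ||             T            
T | F | F | T ||             F            
T | F | T | F ||             F            
T | F | T | T ||             T            
T | T | F | F ||             F            
T | T | F | T ||             T            
T | T | T | F ||             T            
T | T | T | T ||             F            
The formula is true on 8 of the 16 rows.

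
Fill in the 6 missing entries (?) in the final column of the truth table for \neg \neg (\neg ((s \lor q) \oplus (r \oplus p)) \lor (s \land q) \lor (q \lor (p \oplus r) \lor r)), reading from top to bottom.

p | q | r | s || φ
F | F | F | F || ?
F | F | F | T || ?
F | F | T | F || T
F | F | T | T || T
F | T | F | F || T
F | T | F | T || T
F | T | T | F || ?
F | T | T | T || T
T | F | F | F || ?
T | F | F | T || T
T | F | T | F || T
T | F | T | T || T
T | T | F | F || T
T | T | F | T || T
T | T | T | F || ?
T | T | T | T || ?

T, F, T, T, T, T

Row p=F, q=F, r=F, s=F: (\neg ((s \lor q) \oplus (r \oplus p)) \lor (s \land q) \lor (q \lor (p \oplus r) \lor r)) = T, \neg (\neg ((s \lor q) \oplus (r \oplus p)) \lor (s \land q) \lor (q \lor (p \oplus r) \lor r)) = F, so the formula = T.
Row p=F, q=F, r=F, s=T: (\neg ((s \lor q) \oplus (r \oplus p)) \lor (s \land q) \lor (q \lor (p \oplus r) \lor r)) = F, \neg (\neg ((s \lor q) \oplus (r \oplus p)) \lor (s \land q) \lor (q \lor (p \oplus r) \lor r)) = T, so the formula = F.
Row p=F, q=T, r=T, s=F: (\neg ((s \lor q) \oplus (r \oplus p)) \lor (s \land q) \lor (q \lor (p \oplus r) \lor r)) = T, \neg (\neg ((s \lor q) \oplus (r \oplus p)) \lor (s \land q) \lor (q \lor (p \oplus r) \lor r)) = F, so the formula = T.
Row p=T, q=F, r=F, s=F: (\neg ((s \lor q) \oplus (r \oplus p)) \lor (s \land q) \lor (q \lor (p \oplus r) \lor r)) = T, \neg (\neg ((s \lor q) \oplus (r \oplus p)) \lor (s \land q) \lor (q \lor (p \oplus r) \lor r)) = F, so the formula = T.
Row p=T, q=T, r=T, s=F: (\neg ((s \lor q) \oplus (r \oplus p)) \lor (s \land q) \lor (q \lor (p \oplus r) \lor r)) = T, \neg (\neg ((s \lor q) \oplus (r \oplus p)) \lor (s \land q) \lor (q \lor (p \oplus r) \lor r)) = F, so the formula = T.
Row p=T, q=T, r=T, s=T: (\neg ((s \lor q) \oplus (r \oplus p)) \lor (s \land q) \lor (q \lor (p \oplus r) \lor r)) = T, \neg (\neg ((s \lor q) \oplus (r \oplus p)) \lor (s \land q) \lor (q \lor (p \oplus r) \lor r)) = F, so the formula = T.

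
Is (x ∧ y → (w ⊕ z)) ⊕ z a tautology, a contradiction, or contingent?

x | y | z | w | (((x ∧ y) → (w ⊕ z)) ⊕ z)
- | - | - | - | -------------------------
F | F | F | F |             T            
F | F | F | T |             T            
F | F | T | F |             F            
F | F | T | T |             F            
F | T | F | F |             T            
F | T | F | T |             T            
F | T | T | F |             F            
F | T | T | T |             F            
T | F | F | F |             T            
T | F | F | T |             T            
T | F | T | F |             F            
T | F | T | T |             F            
T | T | F | F |             F            
T | T | F | T |             T            
T | T | T | F |             F            
T | T | T | T |             T            
8 of 16 rows are T, so the formula is contingent.

contingent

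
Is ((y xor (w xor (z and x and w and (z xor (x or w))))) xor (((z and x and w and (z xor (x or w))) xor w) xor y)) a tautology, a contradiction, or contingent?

contradiction

x  y  z  w  |  φ
1  1  1  1  |  0
1  1  1  0  |  0
1  1  0  1  |  0
1  1  0  0  |  0
1  0  1  1  |  0
1  0  1  0  |  0
1  0  0  1  |  0
1  0  0  0  |  0
0  1  1  1  |  0
0  1  1  0  |  0
0  1  0  1  |  0
0  1  0  0  |  0
0  0  1  1  |  0
0  0  1  0  |  0
0  0  0  1  |  0
0  0  0  0  |  0
Every row is 0, so the formula is a contradiction.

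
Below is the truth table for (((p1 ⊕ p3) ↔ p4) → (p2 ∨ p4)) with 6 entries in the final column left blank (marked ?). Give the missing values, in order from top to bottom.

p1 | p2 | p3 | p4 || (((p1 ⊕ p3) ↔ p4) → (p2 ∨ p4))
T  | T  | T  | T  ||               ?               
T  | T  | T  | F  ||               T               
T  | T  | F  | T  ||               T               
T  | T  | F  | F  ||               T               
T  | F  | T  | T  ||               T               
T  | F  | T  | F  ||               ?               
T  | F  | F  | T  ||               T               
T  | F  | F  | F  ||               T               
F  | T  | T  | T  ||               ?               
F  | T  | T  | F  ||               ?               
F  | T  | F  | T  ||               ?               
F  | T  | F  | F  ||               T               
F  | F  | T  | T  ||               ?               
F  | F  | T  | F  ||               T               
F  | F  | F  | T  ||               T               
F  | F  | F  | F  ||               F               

Row p1=T, p2=T, p3=T, p4=T: ((p1 ⊕ p3) ↔ p4) = F, (p2 ∨ p4) = T, so (((p1 ⊕ p3) ↔ p4) → (p2 ∨ p4)) = T.
Row p1=T, p2=F, p3=T, p4=F: ((p1 ⊕ p3) ↔ p4) = T, (p2 ∨ p4) = F, so (((p1 ⊕ p3) ↔ p4) → (p2 ∨ p4)) = F.
Row p1=F, p2=T, p3=T, p4=T: ((p1 ⊕ p3) ↔ p4) = T, (p2 ∨ p4) = T, so (((p1 ⊕ p3) ↔ p4) → (p2 ∨ p4)) = T.
Row p1=F, p2=T, p3=T, p4=F: ((p1 ⊕ p3) ↔ p4) = F, (p2 ∨ p4) = T, so (((p1 ⊕ p3) ↔ p4) → (p2 ∨ p4)) = T.
Row p1=F, p2=T, p3=F, p4=T: ((p1 ⊕ p3) ↔ p4) = F, (p2 ∨ p4) = T, so (((p1 ⊕ p3) ↔ p4) → (p2 ∨ p4)) = T.
Row p1=F, p2=F, p3=T, p4=T: ((p1 ⊕ p3) ↔ p4) = T, (p2 ∨ p4) = T, so (((p1 ⊕ p3) ↔ p4) → (p2 ∨ p4)) = T.

T, F, T, T, T, T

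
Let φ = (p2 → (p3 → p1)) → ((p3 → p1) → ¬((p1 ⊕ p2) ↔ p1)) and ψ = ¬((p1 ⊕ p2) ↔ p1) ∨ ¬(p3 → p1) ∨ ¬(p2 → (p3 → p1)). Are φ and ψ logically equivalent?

p1 | p2 | p3 || φ | ψ
T  | T  | T  || T | T
T  | T  | F  || T | T
T  | F  | T  || F | F
T  | F  | F  || F | F
F  | T  | T  || T | T
F  | T  | F  || T | T
F  | F  | T  || T | T
F  | F  | F  || F | F
The columns for φ and ψ agree on every row, so they are logically equivalent.

equivalent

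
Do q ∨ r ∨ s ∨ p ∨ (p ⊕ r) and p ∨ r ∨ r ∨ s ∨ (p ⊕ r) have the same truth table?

not equivalent

p | q | r | s | φ | ψ
- | - | - | - | - | -
T | T | T | T | T | T
T | T | T | F | T | T
T | T | F | T | T | T
T | T | F | F | T | T
T | F | T | T | T | T
T | F | T | F | T | T
T | F | F | T | T | T
T | F | F | F | T | T
F | T | T | T | T | T
F | T | T | F | T | T
F | T | F | T | T | T
F | T | F | F | T | F
F | F | T | T | T | T
F | F | T | F | T | T
F | F | F | T | T | T
F | F | F | F | F | F
The columns differ at p=F, q=T, r=F, s=F (φ=T, ψ=F), so they are not equivalent.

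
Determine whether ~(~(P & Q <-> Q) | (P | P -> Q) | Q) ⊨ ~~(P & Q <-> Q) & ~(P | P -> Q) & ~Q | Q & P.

P | Q | φ | ψ
- | - | - | -
0 | 0 | 0 | 0
0 | 1 | 0 | 0
1 | 0 | 1 | 1
1 | 1 | 0 | 1
In every row where φ is true, ψ is also true, so φ ⊨ ψ.

yes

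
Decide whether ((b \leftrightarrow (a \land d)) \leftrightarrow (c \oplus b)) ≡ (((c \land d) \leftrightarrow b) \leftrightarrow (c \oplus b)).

not equivalent

a | b | c | d | φ | ψ
- | - | - | - | - | -
0 | 0 | 0 | 0 | 0 | 0
0 | 0 | 0 | 1 | 0 | 0
0 | 0 | 1 | 0 | 1 | 1
0 | 0 | 1 | 1 | 1 | 0
0 | 1 | 0 | 0 | 0 | 0
0 | 1 | 0 | 1 | 0 | 0
0 | 1 | 1 | 0 | 1 | 1
0 | 1 | 1 | 1 | 1 | 0
1 | 0 | 0 | 0 | 0 | 0
1 | 0 | 0 | 1 | 1 | 0
1 | 0 | 1 | 0 | 1 | 1
1 | 0 | 1 | 1 | 0 | 0
1 | 1 | 0 | 0 | 0 | 0
1 | 1 | 0 | 1 | 1 | 0
1 | 1 | 1 | 0 | 1 | 1
1 | 1 | 1 | 1 | 0 | 0
The columns differ at a=0, b=0, c=1, d=1 (φ=1, ψ=0), so they are not equivalent.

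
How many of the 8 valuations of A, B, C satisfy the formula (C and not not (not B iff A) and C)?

2

A | B | C | not B | (not B iff A) | not (not B iff A) | not not (not B iff A) | φ
- | - | - | ----- | ------------- | ----------------- | --------------------- | -
1 | 1 | 1 |   0   |       0       |         1         |           0           | 0
1 | 1 | 0 |   0   |       0       |         1         |           0           | 0
1 | 0 | 1 |   1   |       1       |         0         |           1           | 1
1 | 0 | 0 |   1   |       1       |         0         |           1           | 0
0 | 1 | 1 |   0   |       1       |         0         |           1           | 1
0 | 1 | 0 |   0   |       1       |         0         |           1           | 0
0 | 0 | 1 |   1   |       0       |         1         |           0           | 0
0 | 0 | 0 |   1   |       0       |         1         |           0           | 0
The formula is true on 2 of the 8 rows.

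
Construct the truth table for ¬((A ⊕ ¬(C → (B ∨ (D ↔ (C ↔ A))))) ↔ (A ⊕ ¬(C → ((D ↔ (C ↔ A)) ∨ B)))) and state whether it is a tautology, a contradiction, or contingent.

contradiction

A | B | C | D || φ
F | F | F | F || F
F | F | F | T || F
F | F | T | F || F
F | F | T | T || F
F | T | F | F || F
F | T | F | T || F
F | T | T | F || F
F | T | T | T || F
T | F | F | F || F
T | F | F | T || F
T | F | T | F || F
T | F | T | T || F
T | T | F | F || F
T | T | F | T || F
T | T | T | F || F
T | T | T | T || F
Every row is F, so the formula is a contradiction.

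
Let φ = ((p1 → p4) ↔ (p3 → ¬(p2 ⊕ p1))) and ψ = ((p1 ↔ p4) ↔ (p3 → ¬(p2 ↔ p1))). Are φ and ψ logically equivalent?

not equivalent

p1  p2  p3  p4  |  φ  ψ
F   F   F   F   |  T  T
F   F   F   T   |  T  F
F   F   T   F   |  T  F
F   F   T   T   |  T  T
F   T   F   F   |  T  T
F   T   F   T   |  T  F
F   T   T   F   |  F  T
F   T   T   T   |  F  F
T   F   F   F   |  F  F
T   F   F   T   |  T  T
T   F   T   F   |  T  F
T   F   T   T   |  F  T
T   T   F   F   |  F  F
T   T   F   T   |  T  T
T   T   T   F   |  F  T
T   T   T   T   |  T  F
The columns differ at p1=F, p2=F, p3=F, p4=T (φ=T, ψ=F), so they are not equivalent.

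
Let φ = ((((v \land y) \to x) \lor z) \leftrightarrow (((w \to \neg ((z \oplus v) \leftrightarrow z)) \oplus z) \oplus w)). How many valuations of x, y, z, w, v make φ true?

16

x | y | z | w | v | φ
- | - | - | - | - | -
F | F | F | F | F | T
F | F | F | F | T | T
F | F | F | T | F | T
F | F | F | T | T | F
F | F | T | F | F | F
F | F | T | F | T | F
F | F | T | T | F | F
F | F | T | T | T | T
F | T | F | F | F | T
F | T | F | F | T | F
F | T | F | T | F | T
F | T | F | T | T | T
F | T | T | F | F | F
F | T | T | F | T | F
F | T | T | T | F | F
F | T | T | T | T | T
T | F | F | F | F | T
T | F | F | F | T | T
T | F | F | T | F | T
T | F | F | T | T | F
T | F | T | F | F | F
T | F | T | F | T | F
T | F | T | T | F | F
T | F | T | T | T | T
T | T | F | F | F | T
T | T | F | F | T | T
T | T | F | T | F | T
T | T | F | T | T | F
T | T | T | F | F | F
T | T | T | F | T | F
T | T | T | T | F | F
T | T | T | T | T | T
The formula is true on 16 of the 32 rows.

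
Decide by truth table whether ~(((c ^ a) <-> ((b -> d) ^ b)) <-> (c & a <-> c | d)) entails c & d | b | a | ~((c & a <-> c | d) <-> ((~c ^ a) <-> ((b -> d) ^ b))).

no

a | b | c | d || φ | ψ
1 | 1 | 1 | 1 || 0 | 1
1 | 1 | 1 | 0 || 1 | 1
1 | 1 | 0 | 1 || 0 | 1
1 | 1 | 0 | 0 || 0 | 1
1 | 0 | 1 | 1 || 1 | 1
1 | 0 | 1 | 0 || 1 | 1
1 | 0 | 0 | 1 || 1 | 1
1 | 0 | 0 | 0 || 0 | 1
0 | 1 | 1 | 1 || 0 | 1
0 | 1 | 1 | 0 || 1 | 1
0 | 1 | 0 | 1 || 1 | 1
0 | 1 | 0 | 0 || 1 | 1
0 | 0 | 1 | 1 || 1 | 1
0 | 0 | 1 | 0 || 1 | 0
0 | 0 | 0 | 1 || 0 | 1
0 | 0 | 0 | 0 || 1 | 0
At a=0, b=0, c=1, d=0 we have φ true but ψ false, so φ does not entail ψ.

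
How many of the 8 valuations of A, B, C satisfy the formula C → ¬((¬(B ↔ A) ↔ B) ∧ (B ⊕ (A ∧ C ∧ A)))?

7

A | B | C || (B ↔ A) | ¬(B ↔ A) | (¬(B ↔ A) ↔ B) | (A ∧ C ∧ A) | (B ⊕ (A ∧ C ∧ A)) | φ
T | T | T ||    T    |    F     |       F        |      T      |         F         | T
T | T | F ||    T    |    F     |       F        |      F      |         T         | T
T | F | T ||    F    |    T     |       F        |      T      |         T         | T
T | F | F ||    F    |    T     |       F        |      F      |         F         | T
F | T | T ||    F    |    T     |       T        |      F      |         T         | F
F | T | F ||    F    |    T     |       T        |      F      |         T         | T
F | F | T ||    T    |    F     |       T        |      F      |         F         | T
F | F | F ||    T    |    F     |       T        |      F      |         F         | T
The formula is true on 7 of the 8 rows.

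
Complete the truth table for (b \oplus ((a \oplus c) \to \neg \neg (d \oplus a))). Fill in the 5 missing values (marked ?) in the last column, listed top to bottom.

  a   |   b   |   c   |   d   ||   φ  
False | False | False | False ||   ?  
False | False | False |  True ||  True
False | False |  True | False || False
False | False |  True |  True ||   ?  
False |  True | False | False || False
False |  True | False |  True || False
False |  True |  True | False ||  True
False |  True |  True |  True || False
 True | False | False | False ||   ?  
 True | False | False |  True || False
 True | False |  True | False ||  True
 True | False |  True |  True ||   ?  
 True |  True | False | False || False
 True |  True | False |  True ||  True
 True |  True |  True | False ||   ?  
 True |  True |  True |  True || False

Row a=False, b=False, c=False, d=False: ((a \oplus c) \to \neg \neg (d \oplus a)) = True, so the formula = True.
Row a=False, b=False, c=True, d=True: ((a \oplus c) \to \neg \neg (d \oplus a)) = True, so the formula = True.
Row a=True, b=False, c=False, d=False: ((a \oplus c) \to \neg \neg (d \oplus a)) = True, so the formula = True.
Row a=True, b=False, c=True, d=True: ((a \oplus c) \to \neg \neg (d \oplus a)) = True, so the formula = True.
Row a=True, b=True, c=True, d=False: ((a \oplus c) \to \neg \neg (d \oplus a)) = True, so the formula = False.

True, True, True, True, False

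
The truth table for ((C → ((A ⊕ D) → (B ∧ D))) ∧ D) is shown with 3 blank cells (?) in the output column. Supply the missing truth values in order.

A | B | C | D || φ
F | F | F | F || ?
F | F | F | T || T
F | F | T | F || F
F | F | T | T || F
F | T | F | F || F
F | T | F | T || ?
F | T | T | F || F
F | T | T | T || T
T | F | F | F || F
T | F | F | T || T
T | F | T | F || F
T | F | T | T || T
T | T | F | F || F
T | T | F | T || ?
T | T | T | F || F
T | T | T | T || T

Row A=F, B=F, C=F, D=F: (C → ((A ⊕ D) → (B ∧ D))) = T, so the formula = F.
Row A=F, B=T, C=F, D=T: (C → ((A ⊕ D) → (B ∧ D))) = T, so the formula = T.
Row A=T, B=T, C=F, D=T: (C → ((A ⊕ D) → (B ∧ D))) = T, so the formula = T.

F, T, T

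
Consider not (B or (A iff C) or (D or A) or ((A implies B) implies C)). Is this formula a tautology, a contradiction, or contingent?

contradiction

A | B | C | D | φ
- | - | - | - | -
0 | 0 | 0 | 0 | 0
0 | 0 | 0 | 1 | 0
0 | 0 | 1 | 0 | 0
0 | 0 | 1 | 1 | 0
0 | 1 | 0 | 0 | 0
0 | 1 | 0 | 1 | 0
0 | 1 | 1 | 0 | 0
0 | 1 | 1 | 1 | 0
1 | 0 | 0 | 0 | 0
1 | 0 | 0 | 1 | 0
1 | 0 | 1 | 0 | 0
1 | 0 | 1 | 1 | 0
1 | 1 | 0 | 0 | 0
1 | 1 | 0 | 1 | 0
1 | 1 | 1 | 0 | 0
1 | 1 | 1 | 1 | 0
Every row is 0, so the formula is a contradiction.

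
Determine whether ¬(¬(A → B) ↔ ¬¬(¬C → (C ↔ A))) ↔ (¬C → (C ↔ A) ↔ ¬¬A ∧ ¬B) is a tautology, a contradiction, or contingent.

A | B | C || φ
F | F | F || F
F | F | T || F
F | T | F || F
F | T | T || F
T | F | F || F
T | F | T || F
T | T | F || F
T | T | T || F
Every row is F, so the formula is a contradiction.

contradiction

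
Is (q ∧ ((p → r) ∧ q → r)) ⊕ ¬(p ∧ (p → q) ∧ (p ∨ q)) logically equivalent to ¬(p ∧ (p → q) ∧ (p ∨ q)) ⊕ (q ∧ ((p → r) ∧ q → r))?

equivalent

p | q | r | φ | ψ
- | - | - | - | -
1 | 1 | 1 | 1 | 1
1 | 1 | 0 | 1 | 1
1 | 0 | 1 | 1 | 1
1 | 0 | 0 | 1 | 1
0 | 1 | 1 | 0 | 0
0 | 1 | 0 | 1 | 1
0 | 0 | 1 | 1 | 1
0 | 0 | 0 | 1 | 1
The columns for φ and ψ agree on every row, so they are logically equivalent.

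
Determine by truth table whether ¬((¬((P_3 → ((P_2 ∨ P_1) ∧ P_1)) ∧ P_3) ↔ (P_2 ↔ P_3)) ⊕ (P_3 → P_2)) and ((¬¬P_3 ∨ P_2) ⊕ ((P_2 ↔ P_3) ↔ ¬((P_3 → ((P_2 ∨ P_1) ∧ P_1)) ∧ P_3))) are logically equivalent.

not equivalent

 P_1    P_2    P_3   |    φ      ψ  
 True   True   True  |  False   True
 True   True  False  |  False   True
 True  False   True  |  False  False
 True  False  False  |   True   True
False   True   True  |   True  False
False   True  False  |  False   True
False  False   True  |   True   True
False  False  False  |   True   True
The columns differ at P_1=True, P_2=True, P_3=True (φ=False, ψ=True), so they are not equivalent.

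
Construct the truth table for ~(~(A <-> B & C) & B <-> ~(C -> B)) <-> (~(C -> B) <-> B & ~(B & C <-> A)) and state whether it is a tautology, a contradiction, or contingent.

contradiction

A  B  C  |  φ
T  T  T  |  F
T  T  F  |  F
T  F  T  |  F
T  F  F  |  F
F  T  T  |  F
F  T  F  |  F
F  F  T  |  F
F  F  F  |  F
Every row is F, so the formula is a contradiction.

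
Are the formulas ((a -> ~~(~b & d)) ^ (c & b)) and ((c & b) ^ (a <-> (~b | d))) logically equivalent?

not equivalent

a | b | c | d || φ | ψ
T | T | T | T || T | F
T | T | T | F || T | T
T | T | F | T || F | T
T | T | F | F || F | F
T | F | T | T || T | T
T | F | T | F || F | T
T | F | F | T || T | T
T | F | F | F || F | T
F | T | T | T || F | T
F | T | T | F || F | F
F | T | F | T || T | F
F | T | F | F || T | T
F | F | T | T || T | F
F | F | T | F || T | F
F | F | F | T || T | F
F | F | F | F || T | F
The columns differ at a=T, b=T, c=T, d=T (φ=T, ψ=F), so they are not equivalent.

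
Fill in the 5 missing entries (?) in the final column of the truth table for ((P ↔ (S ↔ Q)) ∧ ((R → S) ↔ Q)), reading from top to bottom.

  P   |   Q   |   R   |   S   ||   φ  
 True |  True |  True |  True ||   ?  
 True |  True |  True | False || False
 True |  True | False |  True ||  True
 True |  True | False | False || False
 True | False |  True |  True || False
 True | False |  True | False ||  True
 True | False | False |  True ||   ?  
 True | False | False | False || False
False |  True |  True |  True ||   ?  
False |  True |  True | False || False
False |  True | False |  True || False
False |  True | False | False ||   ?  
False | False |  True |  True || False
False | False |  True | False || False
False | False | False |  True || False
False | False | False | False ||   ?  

Row P=True, Q=True, R=True, S=True: (P ↔ (S ↔ Q)) = True, ((R → S) ↔ Q) = True, so the formula = True.
Row P=True, Q=False, R=False, S=True: (P ↔ (S ↔ Q)) = False, ((R → S) ↔ Q) = False, so the formula = False.
Row P=False, Q=True, R=True, S=True: (P ↔ (S ↔ Q)) = False, ((R → S) ↔ Q) = True, so the formula = False.
Row P=False, Q=True, R=False, S=False: (P ↔ (S ↔ Q)) = True, ((R → S) ↔ Q) = True, so the formula = True.
Row P=False, Q=False, R=False, S=False: (P ↔ (S ↔ Q)) = False, ((R → S) ↔ Q) = False, so the formula = False.

True, False, False, True, False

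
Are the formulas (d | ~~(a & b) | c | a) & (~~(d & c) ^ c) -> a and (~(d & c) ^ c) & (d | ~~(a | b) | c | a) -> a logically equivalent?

a  b  c  d  |  φ  ψ
F  F  F  F  |  T  T
F  F  F  T  |  T  F
F  F  T  F  |  F  T
F  F  T  T  |  T  F
F  T  F  F  |  T  F
F  T  F  T  |  T  F
F  T  T  F  |  F  T
F  T  T  T  |  T  F
T  F  F  F  |  T  T
T  F  F  T  |  T  T
T  F  T  F  |  T  T
T  F  T  T  |  T  T
T  T  F  F  |  T  T
T  T  F  T  |  T  T
T  T  T  F  |  T  T
T  T  T  T  |  T  T
The columns differ at a=F, b=F, c=F, d=T (φ=T, ψ=F), so they are not equivalent.

not equivalent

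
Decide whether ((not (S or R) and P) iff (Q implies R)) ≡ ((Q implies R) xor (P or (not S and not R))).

P | Q | R | S | φ | ψ
- | - | - | - | - | -
T | T | T | T | F | F
T | T | T | F | F | F
T | T | F | T | T | T
T | T | F | F | F | T
T | F | T | T | F | F
T | F | T | F | F | F
T | F | F | T | F | F
T | F | F | F | T | F
F | T | T | T | F | T
F | T | T | F | F | T
F | T | F | T | T | F
F | T | F | F | T | T
F | F | T | T | F | T
F | F | T | F | F | T
F | F | F | T | F | T
F | F | F | F | F | F
The columns differ at P=T, Q=T, R=F, S=F (φ=F, ψ=T), so they are not equivalent.

not equivalent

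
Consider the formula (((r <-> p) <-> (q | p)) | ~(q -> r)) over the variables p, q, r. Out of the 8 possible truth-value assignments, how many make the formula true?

5

p | q | r || φ
T | T | T || T
T | T | F || T
T | F | T || T
T | F | F || F
F | T | T || F
F | T | F || T
F | F | T || T
F | F | F || F
The formula is true on 5 of the 8 rows.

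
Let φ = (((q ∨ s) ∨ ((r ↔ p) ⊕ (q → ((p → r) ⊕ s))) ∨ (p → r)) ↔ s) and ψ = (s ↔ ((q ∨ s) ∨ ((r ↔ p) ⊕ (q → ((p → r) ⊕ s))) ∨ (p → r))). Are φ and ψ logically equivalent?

p | q | r | s || φ | ψ
T | T | T | T || T | T
T | T | T | F || F | F
T | T | F | T || T | T
T | T | F | F || F | F
T | F | T | T || T | T
T | F | T | F || F | F
T | F | F | T || T | T
T | F | F | F || F | F
F | T | T | T || T | T
F | T | T | F || F | F
F | T | F | T || T | T
F | T | F | F || F | F
F | F | T | T || T | T
F | F | T | F || F | F
F | F | F | T || T | T
F | F | F | F || F | F
The columns for φ and ψ agree on every row, so they are logically equivalent.

equivalent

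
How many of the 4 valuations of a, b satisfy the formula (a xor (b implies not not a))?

  a      b    |  not a  not not a  (b implies not not a)  (a xor (b implies not not a))
False  False  |   True    False             True                       True            
False   True  |   True    False            False                      False            
 True  False  |  False     True             True                      False            
 True   True  |  False     True             True                      False            
The formula is true on 1 of the 4 rows.

1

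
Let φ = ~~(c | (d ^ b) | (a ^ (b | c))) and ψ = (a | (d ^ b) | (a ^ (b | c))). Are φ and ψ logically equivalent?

not equivalent

a  b  c  d  |  φ  ψ
0  0  0  0  |  0  0
0  0  0  1  |  1  1
0  0  1  0  |  1  1
0  0  1  1  |  1  1
0  1  0  0  |  1  1
0  1  0  1  |  1  1
0  1  1  0  |  1  1
0  1  1  1  |  1  1
1  0  0  0  |  1  1
1  0  0  1  |  1  1
1  0  1  0  |  1  1
1  0  1  1  |  1  1
1  1  0  0  |  1  1
1  1  0  1  |  0  1
1  1  1  0  |  1  1
1  1  1  1  |  1  1
The columns differ at a=1, b=1, c=0, d=1 (φ=0, ψ=1), so they are not equivalent.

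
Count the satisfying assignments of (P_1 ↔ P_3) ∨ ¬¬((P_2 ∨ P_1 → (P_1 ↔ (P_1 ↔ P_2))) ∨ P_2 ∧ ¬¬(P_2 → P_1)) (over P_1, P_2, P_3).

P_1 | P_2 | P_3 || (P_1 ↔ P_3) | (P_2 ∨ P_1) | (P_1 ↔ P_2) | (P_1 ↔ (P_1 ↔ P_2)) | (P_2 → P_1) | ¬(P_2 → P_1) | ¬¬(P_2 → P_1) | (P_2 ∧ ¬¬(P_2 → P_1)) | φ
 T  |  T  |  T  ||      T      |      T      |      T      |          T          |      T      |      F       |       T       |           T           | T
 T  |  T  |  F  ||      F      |      T      |      T      |          T          |      T      |      F       |       T       |           T           | T
 T  |  F  |  T  ||      T      |      T      |      F      |          F          |      T      |      F       |       T       |           F           | T
 T  |  F  |  F  ||      F      |      T      |      F      |          F          |      T      |      F       |       T       |           F           | F
 F  |  T  |  T  ||      F      |      T      |      F      |          T          |      F      |      T       |       F       |           F           | T
 F  |  T  |  F  ||      T      |      T      |      F      |          T          |      F      |      T       |       F       |           F           | T
 F  |  F  |  T  ||      F      |      F      |      T      |          F          |      T      |      F       |       T       |           F           | T
 F  |  F  |  F  ||      T      |      F      |      T      |          F          |      T      |      F       |       T       |           F           | T
The formula is true on 7 of the 8 rows.

7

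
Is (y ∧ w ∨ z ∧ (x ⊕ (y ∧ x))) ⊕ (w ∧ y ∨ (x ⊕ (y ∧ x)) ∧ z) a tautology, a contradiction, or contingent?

  x   |   y   |   z   |   w   ||   φ  
 True |  True |  True |  True || False
 True |  True |  True | False || False
 True |  True | False |  True || False
 True |  True | False | False || False
 True | False |  True |  True || False
 True | False |  True | False || False
 True | False | False |  True || False
 True | False | False | False || False
False |  True |  True |  True || False
False |  True |  True | False || False
False |  True | False |  True || False
False |  True | False | False || False
False | False |  True |  True || False
False | False |  True | False || False
False | False | False |  True || False
False | False | False | False || False
Every row is False, so the formula is a contradiction.

contradiction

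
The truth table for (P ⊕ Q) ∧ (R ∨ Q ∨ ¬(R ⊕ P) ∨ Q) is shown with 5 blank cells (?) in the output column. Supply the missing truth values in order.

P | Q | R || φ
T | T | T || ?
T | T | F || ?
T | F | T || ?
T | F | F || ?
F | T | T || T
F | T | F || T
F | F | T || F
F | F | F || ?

F, F, T, F, F

Row P=T, Q=T, R=T: (P ⊕ Q) = F, (R ∨ Q ∨ ¬(R ⊕ P) ∨ Q) = T, so the formula = F.
Row P=T, Q=T, R=F: (P ⊕ Q) = F, (R ∨ Q ∨ ¬(R ⊕ P) ∨ Q) = T, so the formula = F.
Row P=T, Q=F, R=T: (P ⊕ Q) = T, (R ∨ Q ∨ ¬(R ⊕ P) ∨ Q) = T, so the formula = T.
Row P=T, Q=F, R=F: (P ⊕ Q) = T, (R ∨ Q ∨ ¬(R ⊕ P) ∨ Q) = F, so the formula = F.
Row P=F, Q=F, R=F: (P ⊕ Q) = F, (R ∨ Q ∨ ¬(R ⊕ P) ∨ Q) = T, so the formula = F.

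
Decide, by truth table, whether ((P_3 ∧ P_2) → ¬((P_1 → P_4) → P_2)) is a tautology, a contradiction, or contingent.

P_1 | P_2 | P_3 | P_4 | (P_3 ∧ P_2) | (P_1 → P_4) | ((P_1 → P_4) → P_2) | ¬((P_1 → P_4) → P_2) | φ
--- | --- | --- | --- | ----------- | ----------- | ------------------- | -------------------- | -
 T  |  T  |  T  |  T  |      T      |      T      |          T          |          F           | F
 T  |  T  |  T  |  F  |      T      |      F      |          T          |          F           | F
 T  |  T  |  F  |  T  |      F      |      T      |          T          |          F           | T
 T  |  T  |  F  |  F  |      F      |      F      |          T          |          F           | T
 T  |  F  |  T  |  T  |      F      |      T      |          F          |          T           | T
 T  |  F  |  T  |  F  |      F      |      F      |          T          |          F           | T
 T  |  F  |  F  |  T  |      F      |      T      |          F          |          T           | T
 T  |  F  |  F  |  F  |      F      |      F      |          T          |          F           | T
 F  |  T  |  T  |  T  |      T      |      T      |          T          |          F           | F
 F  |  T  |  T  |  F  |      T      |      T      |          T          |          F           | F
 F  |  T  |  F  |  T  |      F      |      T      |          T          |          F           | T
 F  |  T  |  F  |  F  |      F      |      T      |          T          |          F           | T
 F  |  F  |  T  |  T  |      F      |      T      |          F          |          T           | T
 F  |  F  |  T  |  F  |      F      |      T      |          F          |          T           | T
 F  |  F  |  F  |  T  |      F      |      T      |          F          |          T           | T
 F  |  F  |  F  |  F  |      F      |      T      |          F          |          T           | T
12 of 16 rows are T, so the formula is contingent.

contingent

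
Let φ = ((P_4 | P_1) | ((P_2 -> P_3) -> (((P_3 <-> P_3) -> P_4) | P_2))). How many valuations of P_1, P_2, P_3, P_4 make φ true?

P_1  P_2  P_3  P_4  |  φ
 0    0    0    0   |  0
 0    0    0    1   |  1
 0    0    1    0   |  0
 0    0    1    1   |  1
 0    1    0    0   |  1
 0    1    0    1   |  1
 0    1    1    0   |  1
 0    1    1    1   |  1
 1    0    0    0   |  1
 1    0    0    1   |  1
 1    0    1    0   |  1
 1    0    1    1   |  1
 1    1    0    0   |  1
 1    1    0    1   |  1
 1    1    1    0   |  1
 1    1    1    1   |  1
The formula is true on 14 of the 16 rows.

14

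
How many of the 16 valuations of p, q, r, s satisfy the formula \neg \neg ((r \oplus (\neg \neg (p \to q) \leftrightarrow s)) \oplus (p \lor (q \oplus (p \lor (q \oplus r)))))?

8

p | q | r | s || (p \to q) | \neg (p \to q) | \neg \neg (p \to q) | (q \oplus r) | (p \lor (q \oplus r)) | φ
F | F | F | F ||     T     |       F        |          T          |      F       |           F           | F
F | F | F | T ||     T     |       F        |          T          |      F       |           F           | T
F | F | T | F ||     T     |       F        |          T          |      T       |           T           | F
F | F | T | T ||     T     |       F        |          T          |      T       |           T           | T
F | T | F | F ||     T     |       F        |          T          |      T       |           T           | F
F | T | F | T ||     T     |       F        |          T          |      T       |           T           | T
F | T | T | F ||     T     |       F        |          T          |      F       |           F           | F
F | T | T | T ||     T     |       F        |          T          |      F       |           F           | T
T | F | F | F ||     F     |       T        |          F          |      F       |           T           | F
T | F | F | T ||     F     |       T        |          F          |      F       |           T           | T
T | F | T | F ||     F     |       T        |          F          |      T       |           T           | T
T | F | T | T ||     F     |       T        |          F          |      T       |           T           | F
T | T | F | F ||     T     |       F        |          T          |      T       |           T           | T
T | T | F | T ||     T     |       F        |          T          |      T       |           T           | F
T | T | T | F ||     T     |       F        |          T          |      F       |           T           | F
T | T | T | T ||     T     |       F        |          T          |      F       |           T           | T
The formula is true on 8 of the 16 rows.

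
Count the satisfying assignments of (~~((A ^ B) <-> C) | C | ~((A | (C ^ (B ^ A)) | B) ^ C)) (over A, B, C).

A | B | C || φ
T | T | T || T
T | T | F || T
T | F | T || T
T | F | F || F
F | T | T || T
F | T | F || F
F | F | T || T
F | F | F || T
The formula is true on 6 of the 8 rows.

6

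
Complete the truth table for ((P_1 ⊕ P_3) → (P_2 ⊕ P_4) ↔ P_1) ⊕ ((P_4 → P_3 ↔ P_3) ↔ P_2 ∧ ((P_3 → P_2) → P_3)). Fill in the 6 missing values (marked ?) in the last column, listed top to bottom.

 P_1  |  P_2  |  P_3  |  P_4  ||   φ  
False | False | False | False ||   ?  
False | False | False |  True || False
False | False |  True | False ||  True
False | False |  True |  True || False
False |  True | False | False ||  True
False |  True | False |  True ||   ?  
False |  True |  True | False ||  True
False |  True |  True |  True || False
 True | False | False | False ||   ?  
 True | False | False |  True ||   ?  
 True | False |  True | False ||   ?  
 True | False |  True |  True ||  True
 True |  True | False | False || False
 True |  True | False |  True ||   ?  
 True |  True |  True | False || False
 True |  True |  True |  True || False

True, False, True, True, True, False

Row P_1=False, P_2=False, P_3=False, P_4=False: ((P_1 ⊕ P_3) → (P_2 ⊕ P_4) ↔ P_1) = False, ((P_4 → P_3 ↔ P_3) ↔ P_2 ∧ ((P_3 → P_2) → P_3)) = True, so the formula = True.
Row P_1=False, P_2=True, P_3=False, P_4=True: ((P_1 ⊕ P_3) → (P_2 ⊕ P_4) ↔ P_1) = False, ((P_4 → P_3 ↔ P_3) ↔ P_2 ∧ ((P_3 → P_2) → P_3)) = False, so the formula = False.
Row P_1=True, P_2=False, P_3=False, P_4=False: ((P_1 ⊕ P_3) → (P_2 ⊕ P_4) ↔ P_1) = False, ((P_4 → P_3 ↔ P_3) ↔ P_2 ∧ ((P_3 → P_2) → P_3)) = True, so the formula = True.
Row P_1=True, P_2=False, P_3=False, P_4=True: ((P_1 ⊕ P_3) → (P_2 ⊕ P_4) ↔ P_1) = True, ((P_4 → P_3 ↔ P_3) ↔ P_2 ∧ ((P_3 → P_2) → P_3)) = False, so the formula = True.
Row P_1=True, P_2=False, P_3=True, P_4=False: ((P_1 ⊕ P_3) → (P_2 ⊕ P_4) ↔ P_1) = True, ((P_4 → P_3 ↔ P_3) ↔ P_2 ∧ ((P_3 → P_2) → P_3)) = False, so the formula = True.
Row P_1=True, P_2=True, P_3=False, P_4=True: ((P_1 ⊕ P_3) → (P_2 ⊕ P_4) ↔ P_1) = False, ((P_4 → P_3 ↔ P_3) ↔ P_2 ∧ ((P_3 → P_2) → P_3)) = False, so the formula = False.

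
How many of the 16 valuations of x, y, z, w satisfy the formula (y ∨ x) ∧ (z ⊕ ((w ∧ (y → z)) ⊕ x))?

6

x | y | z | w | φ
- | - | - | - | -
F | F | F | F | F
F | F | F | T | F
F | F | T | F | F
F | F | T | T | F
F | T | F | F | F
F | T | F | T | F
F | T | T | F | T
F | T | T | T | F
T | F | F | F | T
T | F | F | T | F
T | F | T | F | F
T | F | T | T | T
T | T | F | F | T
T | T | F | T | T
T | T | T | F | F
T | T | T | T | T
The formula is true on 6 of the 16 rows.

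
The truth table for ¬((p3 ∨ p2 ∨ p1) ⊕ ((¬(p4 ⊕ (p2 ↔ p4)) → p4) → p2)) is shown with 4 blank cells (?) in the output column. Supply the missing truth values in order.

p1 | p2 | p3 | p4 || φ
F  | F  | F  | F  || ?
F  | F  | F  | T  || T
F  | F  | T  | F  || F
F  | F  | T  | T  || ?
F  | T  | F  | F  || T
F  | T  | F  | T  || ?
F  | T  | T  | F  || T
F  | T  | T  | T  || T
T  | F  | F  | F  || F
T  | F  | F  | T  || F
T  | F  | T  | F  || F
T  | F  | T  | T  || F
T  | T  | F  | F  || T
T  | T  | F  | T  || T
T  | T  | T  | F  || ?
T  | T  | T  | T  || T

Row p1=F, p2=F, p3=F, p4=F: (p3 ∨ p2 ∨ p1) = F, ((¬(p4 ⊕ (p2 ↔ p4)) → p4) → p2) = F, ((p3 ∨ p2 ∨ p1) ⊕ ((¬(p4 ⊕ (p2 ↔ p4)) → p4) → p2)) = F, so the formula = T.
Row p1=F, p2=F, p3=T, p4=T: (p3 ∨ p2 ∨ p1) = T, ((¬(p4 ⊕ (p2 ↔ p4)) → p4) → p2) = F, ((p3 ∨ p2 ∨ p1) ⊕ ((¬(p4 ⊕ (p2 ↔ p4)) → p4) → p2)) = T, so the formula = F.
Row p1=F, p2=T, p3=F, p4=T: (p3 ∨ p2 ∨ p1) = T, ((¬(p4 ⊕ (p2 ↔ p4)) → p4) → p2) = T, ((p3 ∨ p2 ∨ p1) ⊕ ((¬(p4 ⊕ (p2 ↔ p4)) → p4) → p2)) = F, so the formula = T.
Row p1=T, p2=T, p3=T, p4=F: (p3 ∨ p2 ∨ p1) = T, ((¬(p4 ⊕ (p2 ↔ p4)) → p4) → p2) = T, ((p3 ∨ p2 ∨ p1) ⊕ ((¬(p4 ⊕ (p2 ↔ p4)) → p4) → p2)) = F, so the formula = T.

T, F, T, T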